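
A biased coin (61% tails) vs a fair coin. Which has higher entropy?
Fair coin

The fair coin is uniform (p=0.5), maximizing binary entropy at 1 bit. The biased coin has H(0.61) ≈ 0.965 bits — its outcome is more predictable, so its entropy is lower.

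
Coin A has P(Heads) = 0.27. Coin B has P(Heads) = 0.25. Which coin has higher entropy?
A

For binary distributions, entropy is maximized at p=0.5 and decreases as p moves toward 0 or 1.

H(A) = H(0.27) = 0.8415 bits
H(B) = H(0.25) = 0.8113 bits

Distribution A (p=0.27) is closer to uniform (p=0.5), so it has higher entropy.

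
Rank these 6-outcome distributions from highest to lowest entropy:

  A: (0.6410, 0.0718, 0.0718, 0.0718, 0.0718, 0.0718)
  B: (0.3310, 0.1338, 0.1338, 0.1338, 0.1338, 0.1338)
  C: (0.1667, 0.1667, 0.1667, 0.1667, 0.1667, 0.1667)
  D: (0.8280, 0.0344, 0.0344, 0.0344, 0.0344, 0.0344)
C > B > A > D

Key insight: Entropy is maximized by uniform distributions and minimized by concentrated distributions.

Entropies:
  H(A) = 1.7754 bits
  H(B) = 2.4693 bits
  H(C) = 2.5850 bits
  H(D) = 1.0616 bits

Ranking: C > B > A > D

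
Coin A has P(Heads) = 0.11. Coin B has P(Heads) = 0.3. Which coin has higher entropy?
B

For binary distributions, entropy is maximized at p=0.5 and decreases as p moves toward 0 or 1.

H(A) = H(0.11) = 0.4999 bits
H(B) = H(0.3) = 0.8813 bits

Distribution B (p=0.3) is closer to uniform (p=0.5), so it has higher entropy.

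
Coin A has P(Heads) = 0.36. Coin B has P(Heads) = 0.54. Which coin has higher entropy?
B

For binary distributions, entropy is maximized at p=0.5 and decreases as p moves toward 0 or 1.

H(A) = H(0.36) = 0.9427 bits
H(B) = H(0.54) = 0.9954 bits

Distribution B (p=0.54) is closer to uniform (p=0.5), so it has higher entropy.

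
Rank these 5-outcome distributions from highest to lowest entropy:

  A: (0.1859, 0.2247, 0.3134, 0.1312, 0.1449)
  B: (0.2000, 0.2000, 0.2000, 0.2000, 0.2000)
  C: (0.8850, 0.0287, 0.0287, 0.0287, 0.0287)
B > A > C

Key insight: Entropy is maximized by uniform distributions and minimized by concentrated distributions.

- Uniform distributions have maximum entropy log₂(5) = 2.3219 bits
- The more "peaked" or concentrated a distribution, the lower its entropy

Entropies:
  H(A) = 2.2480 bits
  H(B) = 2.3219 bits
  H(C) = 0.7448 bits

Ranking: B > A > C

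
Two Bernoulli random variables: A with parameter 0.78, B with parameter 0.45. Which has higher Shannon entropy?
B

For binary distributions, entropy is maximized at p=0.5 and decreases as p moves toward 0 or 1.

H(A) = H(0.78) = 0.7602 bits
H(B) = H(0.45) = 0.9928 bits

Distribution B (p=0.45) is closer to uniform (p=0.5), so it has higher entropy.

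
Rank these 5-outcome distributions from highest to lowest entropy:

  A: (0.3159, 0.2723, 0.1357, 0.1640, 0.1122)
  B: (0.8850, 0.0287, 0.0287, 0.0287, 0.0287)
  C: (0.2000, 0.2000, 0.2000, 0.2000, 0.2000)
C > A > B

Key insight: Entropy is maximized by uniform distributions and minimized by concentrated distributions.

- Uniform distributions have maximum entropy log₂(5) = 2.3219 bits
- The more "peaked" or concentrated a distribution, the lower its entropy

Entropies:
  H(A) = 2.2090 bits
  H(B) = 0.7448 bits
  H(C) = 2.3219 bits

Ranking: C > A > B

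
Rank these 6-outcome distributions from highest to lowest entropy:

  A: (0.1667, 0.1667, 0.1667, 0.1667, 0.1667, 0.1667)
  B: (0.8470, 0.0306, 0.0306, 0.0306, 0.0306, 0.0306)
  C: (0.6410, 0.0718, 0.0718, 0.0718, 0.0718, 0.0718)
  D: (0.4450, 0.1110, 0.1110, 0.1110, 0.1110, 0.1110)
A > D > C > B

Key insight: Entropy is maximized by uniform distributions and minimized by concentrated distributions.

Entropies:
  H(A) = 2.5850 bits
  H(B) = 0.9726 bits
  H(C) = 1.7754 bits
  H(D) = 2.2799 bits

Ranking: A > D > C > B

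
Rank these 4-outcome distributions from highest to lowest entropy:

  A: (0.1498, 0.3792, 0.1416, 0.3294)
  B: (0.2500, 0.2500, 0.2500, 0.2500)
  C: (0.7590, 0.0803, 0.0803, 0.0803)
B > A > C

Key insight: Entropy is maximized by uniform distributions and minimized by concentrated distributions.

- Uniform distributions have maximum entropy log₂(4) = 2.0000 bits
- The more "peaked" or concentrated a distribution, the lower its entropy

Entropies:
  H(A) = 1.8678 bits
  H(B) = 2.0000 bits
  H(C) = 1.1787 bits

Ranking: B > A > C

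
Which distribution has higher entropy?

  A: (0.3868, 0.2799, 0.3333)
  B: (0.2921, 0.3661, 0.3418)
B

Both distributions are close to uniform, making this a harder comparison.

H(A) = 1.5725 bits
H(B) = 1.5787 bits

The distribution closer to uniform has higher entropy.
Answer: B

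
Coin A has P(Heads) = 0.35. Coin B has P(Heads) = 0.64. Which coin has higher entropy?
B

For binary distributions, entropy is maximized at p=0.5 and decreases as p moves toward 0 or 1.

H(A) = H(0.35) = 0.9341 bits
H(B) = H(0.64) = 0.9427 bits

Distribution B (p=0.64) is closer to uniform (p=0.5), so it has higher entropy.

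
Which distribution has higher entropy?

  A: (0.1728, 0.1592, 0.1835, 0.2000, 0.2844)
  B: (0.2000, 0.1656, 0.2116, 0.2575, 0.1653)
B

Both distributions are close to uniform, making this a harder comparison.

H(A) = 2.2890 bits
H(B) = 2.3014 bits

The distribution closer to uniform has higher entropy.
Answer: B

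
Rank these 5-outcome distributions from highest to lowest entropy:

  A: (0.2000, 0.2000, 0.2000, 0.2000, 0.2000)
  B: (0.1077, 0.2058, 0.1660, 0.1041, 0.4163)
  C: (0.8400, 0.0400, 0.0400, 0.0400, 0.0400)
A > B > C

Key insight: Entropy is maximized by uniform distributions and minimized by concentrated distributions.

- Uniform distributions have maximum entropy log₂(5) = 2.3219 bits
- The more "peaked" or concentrated a distribution, the lower its entropy

Entropies:
  H(A) = 2.3219 bits
  H(B) = 2.1119 bits
  H(C) = 0.9543 bits

Ranking: A > B > C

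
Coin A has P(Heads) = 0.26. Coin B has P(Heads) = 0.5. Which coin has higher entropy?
B

For binary distributions, entropy is maximized at p=0.5 and decreases as p moves toward 0 or 1.

H(A) = H(0.26) = 0.8267 bits
H(B) = H(0.5) = 1.0000 bits

Distribution B (p=0.5) is closer to uniform (p=0.5), so it has higher entropy.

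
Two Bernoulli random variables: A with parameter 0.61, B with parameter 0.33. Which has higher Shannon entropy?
A

For binary distributions, entropy is maximized at p=0.5 and decreases as p moves toward 0 or 1.

H(A) = H(0.61) = 0.9648 bits
H(B) = H(0.33) = 0.9149 bits

Distribution A (p=0.61) is closer to uniform (p=0.5), so it has higher entropy.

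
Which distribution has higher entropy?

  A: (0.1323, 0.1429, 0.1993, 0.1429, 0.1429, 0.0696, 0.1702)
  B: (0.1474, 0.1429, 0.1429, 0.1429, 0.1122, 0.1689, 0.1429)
B

Both distributions are close to uniform, making this a harder comparison.

H(A) = 2.7554 bits
H(B) = 2.7989 bits

The distribution closer to uniform has higher entropy.
Answer: B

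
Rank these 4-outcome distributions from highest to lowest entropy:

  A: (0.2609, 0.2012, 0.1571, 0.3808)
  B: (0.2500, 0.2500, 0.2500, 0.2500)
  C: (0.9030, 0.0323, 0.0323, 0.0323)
B > A > C

Key insight: Entropy is maximized by uniform distributions and minimized by concentrated distributions.

- Uniform distributions have maximum entropy log₂(4) = 2.0000 bits
- The more "peaked" or concentrated a distribution, the lower its entropy

Entropies:
  H(A) = 1.9211 bits
  H(B) = 2.0000 bits
  H(C) = 0.6132 bits

Ranking: B > A > C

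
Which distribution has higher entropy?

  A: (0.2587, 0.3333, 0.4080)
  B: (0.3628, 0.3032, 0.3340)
B

Both distributions are close to uniform, making this a harder comparison.

H(A) = 1.5606 bits
H(B) = 1.5811 bits

The distribution closer to uniform has higher entropy.
Answer: B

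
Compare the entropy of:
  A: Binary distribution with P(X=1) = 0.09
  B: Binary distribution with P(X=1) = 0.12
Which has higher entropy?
B

For binary distributions, entropy is maximized at p=0.5 and decreases as p moves toward 0 or 1.

H(A) = H(0.09) = 0.4365 bits
H(B) = H(0.12) = 0.5294 bits

Distribution B (p=0.12) is closer to uniform (p=0.5), so it has higher entropy.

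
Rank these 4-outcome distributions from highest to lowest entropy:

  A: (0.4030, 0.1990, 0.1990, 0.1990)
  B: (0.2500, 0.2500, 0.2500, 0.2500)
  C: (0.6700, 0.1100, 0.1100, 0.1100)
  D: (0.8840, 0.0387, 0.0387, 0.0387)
B > A > C > D

Key insight: Entropy is maximized by uniform distributions and minimized by concentrated distributions.

Entropies:
  H(A) = 1.9189 bits
  H(B) = 2.0000 bits
  H(C) = 1.4380 bits
  H(D) = 0.7016 bits

Ranking: B > A > C > D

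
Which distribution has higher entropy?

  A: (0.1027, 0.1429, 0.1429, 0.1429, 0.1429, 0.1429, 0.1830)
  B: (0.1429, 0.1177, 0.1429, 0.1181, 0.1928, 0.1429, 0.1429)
A

Both distributions are close to uniform, making this a harder comparison.

H(A) = 2.7908 bits
H(B) = 2.7893 bits

The distribution closer to uniform has higher entropy.
Answer: A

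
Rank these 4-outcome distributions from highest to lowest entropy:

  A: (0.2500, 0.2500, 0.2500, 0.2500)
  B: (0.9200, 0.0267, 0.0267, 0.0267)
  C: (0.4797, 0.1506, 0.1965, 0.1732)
A > C > B

Key insight: Entropy is maximized by uniform distributions and minimized by concentrated distributions.

- Uniform distributions have maximum entropy log₂(4) = 2.0000 bits
- The more "peaked" or concentrated a distribution, the lower its entropy

Entropies:
  H(A) = 2.0000 bits
  H(B) = 0.5290 bits
  H(C) = 1.8191 bits

Ranking: A > C > B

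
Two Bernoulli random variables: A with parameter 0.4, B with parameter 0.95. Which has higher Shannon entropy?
A

For binary distributions, entropy is maximized at p=0.5 and decreases as p moves toward 0 or 1.

H(A) = H(0.4) = 0.9710 bits
H(B) = H(0.95) = 0.2864 bits

Distribution A (p=0.4) is closer to uniform (p=0.5), so it has higher entropy.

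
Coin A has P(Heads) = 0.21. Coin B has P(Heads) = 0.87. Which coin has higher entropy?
A

For binary distributions, entropy is maximized at p=0.5 and decreases as p moves toward 0 or 1.

H(A) = H(0.21) = 0.7415 bits
H(B) = H(0.87) = 0.5574 bits

Distribution A (p=0.21) is closer to uniform (p=0.5), so it has higher entropy.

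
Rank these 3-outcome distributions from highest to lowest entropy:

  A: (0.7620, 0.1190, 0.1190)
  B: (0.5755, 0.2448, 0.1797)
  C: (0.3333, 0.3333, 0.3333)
C > B > A

Key insight: Entropy is maximized by uniform distributions and minimized by concentrated distributions.

- Uniform distributions have maximum entropy log₂(3) = 1.5850 bits
- The more "peaked" or concentrated a distribution, the lower its entropy

Entropies:
  H(A) = 1.0297 bits
  H(B) = 1.4008 bits
  H(C) = 1.5850 bits

Ranking: C > B > A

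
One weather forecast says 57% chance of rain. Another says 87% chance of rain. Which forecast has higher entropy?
57% forecast

Treat each forecast as a Bernoulli distribution. Binary entropy is maximized at p=0.5 and falls off symmetrically toward 0 or 1. The 57% forecast is closer to 50%, so it is more uncertain. H(57%) ≈ 0.986 bits, H(87%) ≈ 0.557 bits.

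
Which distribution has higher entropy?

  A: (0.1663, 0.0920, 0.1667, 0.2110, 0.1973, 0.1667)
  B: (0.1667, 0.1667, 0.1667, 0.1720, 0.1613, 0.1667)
B

Both distributions are close to uniform, making this a harder comparison.

H(A) = 2.5445 bits
H(B) = 2.5847 bits

The distribution closer to uniform has higher entropy.
Answer: B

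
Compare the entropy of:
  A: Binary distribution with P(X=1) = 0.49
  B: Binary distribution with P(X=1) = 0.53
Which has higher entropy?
A

For binary distributions, entropy is maximized at p=0.5 and decreases as p moves toward 0 or 1.

H(A) = H(0.49) = 0.9997 bits
H(B) = H(0.53) = 0.9974 bits

Distribution A (p=0.49) is closer to uniform (p=0.5), so it has higher entropy.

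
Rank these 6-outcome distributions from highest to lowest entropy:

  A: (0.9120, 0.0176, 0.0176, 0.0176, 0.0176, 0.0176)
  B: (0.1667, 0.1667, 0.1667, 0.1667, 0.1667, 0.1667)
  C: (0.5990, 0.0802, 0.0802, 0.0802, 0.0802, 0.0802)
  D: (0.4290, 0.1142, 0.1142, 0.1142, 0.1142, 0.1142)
B > D > C > A

Key insight: Entropy is maximized by uniform distributions and minimized by concentrated distributions.

Entropies:
  H(A) = 0.6341 bits
  H(B) = 2.5850 bits
  H(C) = 1.9026 bits
  H(D) = 2.3112 bits

Ranking: B > D > C > A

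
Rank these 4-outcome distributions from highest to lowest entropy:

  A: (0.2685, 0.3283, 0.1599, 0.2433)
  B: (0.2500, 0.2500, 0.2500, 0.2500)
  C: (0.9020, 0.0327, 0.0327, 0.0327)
B > A > C

Key insight: Entropy is maximized by uniform distributions and minimized by concentrated distributions.

- Uniform distributions have maximum entropy log₂(4) = 2.0000 bits
- The more "peaked" or concentrated a distribution, the lower its entropy

Entropies:
  H(A) = 1.9559 bits
  H(B) = 2.0000 bits
  H(C) = 0.6179 bits

Ranking: B > A > C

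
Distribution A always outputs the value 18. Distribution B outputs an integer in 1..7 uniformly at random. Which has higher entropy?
B

A is deterministic, so H(A) = 0. B is uniform over 7 outcomes, so H(B) = log₂(7) = 2.807 bits. Any distribution with genuine randomness has higher entropy than a deterministic one.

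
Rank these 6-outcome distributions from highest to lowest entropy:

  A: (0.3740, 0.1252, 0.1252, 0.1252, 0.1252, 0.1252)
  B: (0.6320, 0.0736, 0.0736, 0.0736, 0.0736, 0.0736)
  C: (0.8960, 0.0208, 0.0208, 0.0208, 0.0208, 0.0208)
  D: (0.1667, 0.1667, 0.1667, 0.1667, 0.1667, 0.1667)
D > A > B > C

Key insight: Entropy is maximized by uniform distributions and minimized by concentrated distributions.

Entropies:
  H(A) = 2.4072 bits
  H(B) = 1.8036 bits
  H(C) = 0.7230 bits
  H(D) = 2.5850 bits

Ranking: D > A > B > C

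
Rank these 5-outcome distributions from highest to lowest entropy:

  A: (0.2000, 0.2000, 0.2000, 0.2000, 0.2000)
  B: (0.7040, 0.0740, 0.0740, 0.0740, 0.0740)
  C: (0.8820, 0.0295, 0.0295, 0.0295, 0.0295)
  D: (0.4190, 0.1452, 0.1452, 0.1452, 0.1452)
A > D > B > C

Key insight: Entropy is maximized by uniform distributions and minimized by concentrated distributions.

Entropies:
  H(A) = 2.3219 bits
  H(B) = 1.4683 bits
  H(C) = 0.7596 bits
  H(D) = 2.1430 bits

Ranking: A > D > B > C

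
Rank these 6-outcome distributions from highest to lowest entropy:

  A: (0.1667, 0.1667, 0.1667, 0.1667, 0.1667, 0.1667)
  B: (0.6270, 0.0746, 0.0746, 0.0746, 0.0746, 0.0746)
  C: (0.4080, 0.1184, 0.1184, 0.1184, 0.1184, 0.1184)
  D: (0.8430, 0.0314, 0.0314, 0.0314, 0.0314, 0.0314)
A > C > B > D

Key insight: Entropy is maximized by uniform distributions and minimized by concentrated distributions.

Entropies:
  H(A) = 2.5850 bits
  H(B) = 1.8190 bits
  H(C) = 2.3500 bits
  H(D) = 0.9916 bits

Ranking: A > C > B > D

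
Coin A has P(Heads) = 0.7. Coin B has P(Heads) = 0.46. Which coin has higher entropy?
B

For binary distributions, entropy is maximized at p=0.5 and decreases as p moves toward 0 or 1.

H(A) = H(0.7) = 0.8813 bits
H(B) = H(0.46) = 0.9954 bits

Distribution B (p=0.46) is closer to uniform (p=0.5), so it has higher entropy.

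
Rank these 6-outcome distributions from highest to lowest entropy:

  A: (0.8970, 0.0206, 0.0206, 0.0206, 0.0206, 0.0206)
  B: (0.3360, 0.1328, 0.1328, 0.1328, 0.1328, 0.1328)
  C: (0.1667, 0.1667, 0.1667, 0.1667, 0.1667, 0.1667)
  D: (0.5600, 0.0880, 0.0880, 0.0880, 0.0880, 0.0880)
C > B > D > A

Key insight: Entropy is maximized by uniform distributions and minimized by concentrated distributions.

Entropies:
  H(A) = 0.7176 bits
  H(B) = 2.4627 bits
  H(C) = 2.5850 bits
  H(D) = 2.0112 bits

Ranking: C > B > D > A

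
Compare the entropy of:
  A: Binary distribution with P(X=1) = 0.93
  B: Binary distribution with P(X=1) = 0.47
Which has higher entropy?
B

For binary distributions, entropy is maximized at p=0.5 and decreases as p moves toward 0 or 1.

H(A) = H(0.93) = 0.3659 bits
H(B) = H(0.47) = 0.9974 bits

Distribution B (p=0.47) is closer to uniform (p=0.5), so it has higher entropy.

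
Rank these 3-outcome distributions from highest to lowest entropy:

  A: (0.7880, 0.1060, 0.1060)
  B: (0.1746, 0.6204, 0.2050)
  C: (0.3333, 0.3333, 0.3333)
C > B > A

Key insight: Entropy is maximized by uniform distributions and minimized by concentrated distributions.

- Uniform distributions have maximum entropy log₂(3) = 1.5850 bits
- The more "peaked" or concentrated a distribution, the lower its entropy

Entropies:
  H(A) = 0.9573 bits
  H(B) = 1.3355 bits
  H(C) = 1.5850 bits

Ranking: C > B > A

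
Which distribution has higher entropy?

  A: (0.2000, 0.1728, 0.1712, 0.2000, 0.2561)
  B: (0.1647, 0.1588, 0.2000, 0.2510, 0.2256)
A

Both distributions are close to uniform, making this a harder comparison.

H(A) = 2.3056 bits
H(B) = 2.2996 bits

The distribution closer to uniform has higher entropy.
Answer: A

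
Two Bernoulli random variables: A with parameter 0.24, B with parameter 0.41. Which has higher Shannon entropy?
B

For binary distributions, entropy is maximized at p=0.5 and decreases as p moves toward 0 or 1.

H(A) = H(0.24) = 0.7950 bits
H(B) = H(0.41) = 0.9765 bits

Distribution B (p=0.41) is closer to uniform (p=0.5), so it has higher entropy.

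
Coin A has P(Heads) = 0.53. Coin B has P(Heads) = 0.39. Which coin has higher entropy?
A

For binary distributions, entropy is maximized at p=0.5 and decreases as p moves toward 0 or 1.

H(A) = H(0.53) = 0.9974 bits
H(B) = H(0.39) = 0.9648 bits

Distribution A (p=0.53) is closer to uniform (p=0.5), so it has higher entropy.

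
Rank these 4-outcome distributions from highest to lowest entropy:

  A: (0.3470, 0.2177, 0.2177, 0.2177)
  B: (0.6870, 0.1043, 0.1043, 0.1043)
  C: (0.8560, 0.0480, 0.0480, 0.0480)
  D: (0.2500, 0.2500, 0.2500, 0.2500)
D > A > B > C

Key insight: Entropy is maximized by uniform distributions and minimized by concentrated distributions.

Entropies:
  H(A) = 1.9663 bits
  H(B) = 1.3927 bits
  H(C) = 0.8229 bits
  H(D) = 2.0000 bits

Ranking: D > A > B > C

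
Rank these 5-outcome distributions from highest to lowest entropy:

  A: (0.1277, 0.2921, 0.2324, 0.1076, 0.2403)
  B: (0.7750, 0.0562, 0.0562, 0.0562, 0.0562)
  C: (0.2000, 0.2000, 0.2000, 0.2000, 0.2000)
C > A > B

Key insight: Entropy is maximized by uniform distributions and minimized by concentrated distributions.

- Uniform distributions have maximum entropy log₂(5) = 2.3219 bits
- The more "peaked" or concentrated a distribution, the lower its entropy

Entropies:
  H(A) = 2.2274 bits
  H(B) = 1.2192 bits
  H(C) = 2.3219 bits

Ranking: C > A > B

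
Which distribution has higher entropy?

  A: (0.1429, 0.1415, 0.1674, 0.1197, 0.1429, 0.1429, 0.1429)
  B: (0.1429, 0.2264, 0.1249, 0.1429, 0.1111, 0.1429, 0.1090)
A

Both distributions are close to uniform, making this a harder comparison.

H(A) = 2.8016 bits
H(B) = 2.7639 bits

The distribution closer to uniform has higher entropy.
Answer: A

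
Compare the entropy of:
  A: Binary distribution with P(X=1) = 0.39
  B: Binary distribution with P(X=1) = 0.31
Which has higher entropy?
A

For binary distributions, entropy is maximized at p=0.5 and decreases as p moves toward 0 or 1.

H(A) = H(0.39) = 0.9648 bits
H(B) = H(0.31) = 0.8932 bits

Distribution A (p=0.39) is closer to uniform (p=0.5), so it has higher entropy.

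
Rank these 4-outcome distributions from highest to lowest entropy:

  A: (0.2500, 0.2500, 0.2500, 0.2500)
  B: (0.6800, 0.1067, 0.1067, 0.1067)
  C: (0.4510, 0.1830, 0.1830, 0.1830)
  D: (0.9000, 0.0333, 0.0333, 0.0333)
A > C > B > D

Key insight: Entropy is maximized by uniform distributions and minimized by concentrated distributions.

Entropies:
  H(A) = 2.0000 bits
  H(B) = 1.4116 bits
  H(C) = 1.8632 bits
  H(D) = 0.6275 bits

Ranking: A > C > B > D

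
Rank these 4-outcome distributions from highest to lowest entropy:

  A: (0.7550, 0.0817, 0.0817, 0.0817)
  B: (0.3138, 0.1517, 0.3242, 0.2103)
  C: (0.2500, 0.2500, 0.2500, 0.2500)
C > B > A

Key insight: Entropy is maximized by uniform distributions and minimized by concentrated distributions.

- Uniform distributions have maximum entropy log₂(4) = 2.0000 bits
- The more "peaked" or concentrated a distribution, the lower its entropy

Entropies:
  H(A) = 1.1916 bits
  H(B) = 1.9373 bits
  H(C) = 2.0000 bits

Ranking: C > B > A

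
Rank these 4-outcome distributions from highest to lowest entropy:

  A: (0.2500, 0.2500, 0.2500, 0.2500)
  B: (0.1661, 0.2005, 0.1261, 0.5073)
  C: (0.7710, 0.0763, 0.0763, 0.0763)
A > B > C

Key insight: Entropy is maximized by uniform distributions and minimized by concentrated distributions.

- Uniform distributions have maximum entropy log₂(4) = 2.0000 bits
- The more "peaked" or concentrated a distribution, the lower its entropy

Entropies:
  H(A) = 2.0000 bits
  H(B) = 1.7684 bits
  H(C) = 1.1392 bits

Ranking: A > B > C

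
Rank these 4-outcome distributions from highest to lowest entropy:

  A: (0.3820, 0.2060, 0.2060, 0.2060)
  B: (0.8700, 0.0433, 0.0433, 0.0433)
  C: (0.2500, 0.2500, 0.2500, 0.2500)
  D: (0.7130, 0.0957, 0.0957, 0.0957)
C > A > D > B

Key insight: Entropy is maximized by uniform distributions and minimized by concentrated distributions.

Entropies:
  H(A) = 1.9389 bits
  H(B) = 0.7635 bits
  H(C) = 2.0000 bits
  H(D) = 1.3197 bits

Ranking: C > A > D > B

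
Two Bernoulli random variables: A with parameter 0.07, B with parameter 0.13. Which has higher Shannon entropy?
B

For binary distributions, entropy is maximized at p=0.5 and decreases as p moves toward 0 or 1.

H(A) = H(0.07) = 0.3659 bits
H(B) = H(0.13) = 0.5574 bits

Distribution B (p=0.13) is closer to uniform (p=0.5), so it has higher entropy.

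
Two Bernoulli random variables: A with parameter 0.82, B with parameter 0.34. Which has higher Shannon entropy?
B

For binary distributions, entropy is maximized at p=0.5 and decreases as p moves toward 0 or 1.

H(A) = H(0.82) = 0.6801 bits
H(B) = H(0.34) = 0.9248 bits

Distribution B (p=0.34) is closer to uniform (p=0.5), so it has higher entropy.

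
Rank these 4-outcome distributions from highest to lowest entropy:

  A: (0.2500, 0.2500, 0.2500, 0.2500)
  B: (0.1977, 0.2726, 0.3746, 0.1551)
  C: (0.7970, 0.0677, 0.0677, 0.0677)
A > B > C

Key insight: Entropy is maximized by uniform distributions and minimized by concentrated distributions.

- Uniform distributions have maximum entropy log₂(4) = 2.0000 bits
- The more "peaked" or concentrated a distribution, the lower its entropy

Entropies:
  H(A) = 2.0000 bits
  H(B) = 1.9212 bits
  H(C) = 1.0496 bits

Ranking: A > B > C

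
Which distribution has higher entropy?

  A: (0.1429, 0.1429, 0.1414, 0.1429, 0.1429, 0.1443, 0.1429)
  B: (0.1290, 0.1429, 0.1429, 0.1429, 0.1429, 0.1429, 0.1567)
A

Both distributions are close to uniform, making this a harder comparison.

H(A) = 2.8073 bits
H(B) = 2.8054 bits

The distribution closer to uniform has higher entropy.
Answer: A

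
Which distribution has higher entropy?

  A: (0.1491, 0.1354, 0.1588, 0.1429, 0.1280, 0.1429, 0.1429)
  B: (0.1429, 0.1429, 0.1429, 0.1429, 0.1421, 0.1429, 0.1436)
B

Both distributions are close to uniform, making this a harder comparison.

H(A) = 2.8045 bits
H(B) = 2.8073 bits

The distribution closer to uniform has higher entropy.
Answer: B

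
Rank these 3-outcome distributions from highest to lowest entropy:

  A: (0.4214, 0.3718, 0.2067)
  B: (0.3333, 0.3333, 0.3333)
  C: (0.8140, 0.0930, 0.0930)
B > A > C

Key insight: Entropy is maximized by uniform distributions and minimized by concentrated distributions.

- Uniform distributions have maximum entropy log₂(3) = 1.5850 bits
- The more "peaked" or concentrated a distribution, the lower its entropy

Entropies:
  H(A) = 1.5262 bits
  H(B) = 1.5850 bits
  H(C) = 0.8790 bits

Ranking: B > A > C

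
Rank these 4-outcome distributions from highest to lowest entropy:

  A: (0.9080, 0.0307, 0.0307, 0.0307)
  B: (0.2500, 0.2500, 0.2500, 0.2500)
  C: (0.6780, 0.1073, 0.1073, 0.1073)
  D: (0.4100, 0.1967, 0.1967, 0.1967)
B > D > C > A

Key insight: Entropy is maximized by uniform distributions and minimized by concentrated distributions.

Entropies:
  H(A) = 0.5889 bits
  H(B) = 2.0000 bits
  H(C) = 1.4169 bits
  H(D) = 1.9116 bits

Ranking: B > D > C > A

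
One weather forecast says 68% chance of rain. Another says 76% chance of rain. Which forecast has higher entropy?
68% forecast

Treat each forecast as a Bernoulli distribution. Binary entropy is maximized at p=0.5 and falls off symmetrically toward 0 or 1. The 68% forecast is closer to 50%, so it is more uncertain. H(68%) ≈ 0.904 bits, H(76%) ≈ 0.795 bits.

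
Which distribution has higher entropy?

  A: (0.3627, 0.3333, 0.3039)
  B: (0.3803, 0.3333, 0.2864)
A

Both distributions are close to uniform, making this a harder comparison.

H(A) = 1.5812 bits
H(B) = 1.5754 bits

The distribution closer to uniform has higher entropy.
Answer: A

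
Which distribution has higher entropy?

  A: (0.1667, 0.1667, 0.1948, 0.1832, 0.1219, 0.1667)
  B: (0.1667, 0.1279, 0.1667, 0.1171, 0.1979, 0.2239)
A

Both distributions are close to uniform, making this a harder comparison.

H(A) = 2.5710 bits
H(B) = 2.5492 bits

The distribution closer to uniform has higher entropy.
Answer: A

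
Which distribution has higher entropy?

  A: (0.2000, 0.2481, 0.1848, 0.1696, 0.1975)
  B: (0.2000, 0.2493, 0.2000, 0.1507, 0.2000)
A

Both distributions are close to uniform, making this a harder comparison.

H(A) = 2.3098 bits
H(B) = 2.3042 bits

The distribution closer to uniform has higher entropy.
Answer: A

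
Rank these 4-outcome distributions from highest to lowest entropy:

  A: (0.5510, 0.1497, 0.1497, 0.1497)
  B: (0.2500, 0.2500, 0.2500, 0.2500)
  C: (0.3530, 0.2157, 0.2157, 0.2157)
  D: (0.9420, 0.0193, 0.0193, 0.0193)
B > C > A > D

Key insight: Entropy is maximized by uniform distributions and minimized by concentrated distributions.

Entropies:
  H(A) = 1.7041 bits
  H(B) = 2.0000 bits
  H(C) = 1.9622 bits
  H(D) = 0.4114 bits

Ranking: B > C > A > D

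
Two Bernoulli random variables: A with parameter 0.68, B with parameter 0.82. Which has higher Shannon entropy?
A

For binary distributions, entropy is maximized at p=0.5 and decreases as p moves toward 0 or 1.

H(A) = H(0.68) = 0.9044 bits
H(B) = H(0.82) = 0.6801 bits

Distribution A (p=0.68) is closer to uniform (p=0.5), so it has higher entropy.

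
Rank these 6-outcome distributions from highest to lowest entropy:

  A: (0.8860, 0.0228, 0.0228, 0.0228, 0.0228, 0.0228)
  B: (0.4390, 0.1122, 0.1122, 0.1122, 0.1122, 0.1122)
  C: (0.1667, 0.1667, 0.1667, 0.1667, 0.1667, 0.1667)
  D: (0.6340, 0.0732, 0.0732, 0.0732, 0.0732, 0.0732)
C > B > D > A

Key insight: Entropy is maximized by uniform distributions and minimized by concentrated distributions.

Entropies:
  H(A) = 0.7766 bits
  H(B) = 2.2918 bits
  H(C) = 2.5850 bits
  H(D) = 1.7974 bits

Ranking: C > B > D > A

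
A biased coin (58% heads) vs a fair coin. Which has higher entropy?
Fair coin

The fair coin is uniform (p=0.5), maximizing binary entropy at 1 bit. The biased coin has H(0.58) ≈ 0.981 bits — its outcome is more predictable, so its entropy is lower.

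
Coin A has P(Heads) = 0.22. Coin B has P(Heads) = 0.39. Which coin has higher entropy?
B

For binary distributions, entropy is maximized at p=0.5 and decreases as p moves toward 0 or 1.

H(A) = H(0.22) = 0.7602 bits
H(B) = H(0.39) = 0.9648 bits

Distribution B (p=0.39) is closer to uniform (p=0.5), so it has higher entropy.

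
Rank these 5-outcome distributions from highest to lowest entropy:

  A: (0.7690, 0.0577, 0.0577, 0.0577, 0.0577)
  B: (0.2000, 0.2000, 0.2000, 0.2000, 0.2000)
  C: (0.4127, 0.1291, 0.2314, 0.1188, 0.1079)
B > C > A

Key insight: Entropy is maximized by uniform distributions and minimized by concentrated distributions.

- Uniform distributions have maximum entropy log₂(5) = 2.3219 bits
- The more "peaked" or concentrated a distribution, the lower its entropy

Entropies:
  H(A) = 1.2418 bits
  H(B) = 2.3219 bits
  H(C) = 2.1087 bits

Ranking: B > C > A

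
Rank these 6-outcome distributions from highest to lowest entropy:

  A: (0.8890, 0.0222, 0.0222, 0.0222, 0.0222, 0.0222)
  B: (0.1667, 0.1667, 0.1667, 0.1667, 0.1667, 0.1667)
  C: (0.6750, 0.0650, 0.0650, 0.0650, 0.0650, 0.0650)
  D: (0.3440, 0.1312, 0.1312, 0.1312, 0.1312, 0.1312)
B > D > C > A

Key insight: Entropy is maximized by uniform distributions and minimized by concentrated distributions.

Entropies:
  H(A) = 0.7607 bits
  H(B) = 2.5850 bits
  H(C) = 1.6644 bits
  H(D) = 2.4518 bits

Ranking: B > D > C > A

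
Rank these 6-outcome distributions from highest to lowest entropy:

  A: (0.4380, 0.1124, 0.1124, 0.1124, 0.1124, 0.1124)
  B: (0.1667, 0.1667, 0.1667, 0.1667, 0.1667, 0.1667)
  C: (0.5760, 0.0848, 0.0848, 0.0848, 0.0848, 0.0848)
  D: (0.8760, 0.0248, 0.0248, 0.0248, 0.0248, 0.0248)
B > A > C > D

Key insight: Entropy is maximized by uniform distributions and minimized by concentrated distributions.

Entropies:
  H(A) = 2.2938 bits
  H(B) = 2.5850 bits
  H(C) = 1.9678 bits
  H(D) = 0.8287 bits

Ranking: B > A > C > D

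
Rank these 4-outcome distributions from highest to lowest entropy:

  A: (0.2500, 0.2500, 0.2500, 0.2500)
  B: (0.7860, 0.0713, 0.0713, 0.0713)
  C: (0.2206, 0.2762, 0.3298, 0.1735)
A > C > B

Key insight: Entropy is maximized by uniform distributions and minimized by concentrated distributions.

- Uniform distributions have maximum entropy log₂(4) = 2.0000 bits
- The more "peaked" or concentrated a distribution, the lower its entropy

Entropies:
  H(A) = 2.0000 bits
  H(B) = 1.0882 bits
  H(C) = 1.9599 bits

Ranking: A > C > B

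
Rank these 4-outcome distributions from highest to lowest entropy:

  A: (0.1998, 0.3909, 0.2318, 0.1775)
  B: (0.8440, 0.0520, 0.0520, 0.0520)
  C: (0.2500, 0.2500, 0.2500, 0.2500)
C > A > B

Key insight: Entropy is maximized by uniform distributions and minimized by concentrated distributions.

- Uniform distributions have maximum entropy log₂(4) = 2.0000 bits
- The more "peaked" or concentrated a distribution, the lower its entropy

Entropies:
  H(A) = 1.9255 bits
  H(B) = 0.8719 bits
  H(C) = 2.0000 bits

Ranking: C > A > B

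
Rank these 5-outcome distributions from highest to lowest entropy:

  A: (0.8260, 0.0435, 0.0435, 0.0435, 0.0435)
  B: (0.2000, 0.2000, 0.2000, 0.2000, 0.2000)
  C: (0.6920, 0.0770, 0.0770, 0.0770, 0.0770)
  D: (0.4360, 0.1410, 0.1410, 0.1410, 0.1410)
B > D > C > A

Key insight: Entropy is maximized by uniform distributions and minimized by concentrated distributions.

Entropies:
  H(A) = 1.0148 bits
  H(B) = 2.3219 bits
  H(C) = 1.5069 bits
  H(D) = 2.1161 bits

Ranking: B > D > C > A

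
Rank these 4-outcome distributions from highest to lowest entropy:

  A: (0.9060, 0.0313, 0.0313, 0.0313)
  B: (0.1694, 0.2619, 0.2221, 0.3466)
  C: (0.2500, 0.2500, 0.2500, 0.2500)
C > B > A

Key insight: Entropy is maximized by uniform distributions and minimized by concentrated distributions.

- Uniform distributions have maximum entropy log₂(4) = 2.0000 bits
- The more "peaked" or concentrated a distribution, the lower its entropy

Entropies:
  H(A) = 0.5987 bits
  H(B) = 1.9521 bits
  H(C) = 2.0000 bits

Ranking: C > B > A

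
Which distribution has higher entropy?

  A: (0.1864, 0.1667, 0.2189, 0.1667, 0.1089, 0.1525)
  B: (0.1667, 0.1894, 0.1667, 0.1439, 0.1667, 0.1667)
B

Both distributions are close to uniform, making this a harder comparison.

H(A) = 2.5552 bits
H(B) = 2.5805 bits

The distribution closer to uniform has higher entropy.
Answer: B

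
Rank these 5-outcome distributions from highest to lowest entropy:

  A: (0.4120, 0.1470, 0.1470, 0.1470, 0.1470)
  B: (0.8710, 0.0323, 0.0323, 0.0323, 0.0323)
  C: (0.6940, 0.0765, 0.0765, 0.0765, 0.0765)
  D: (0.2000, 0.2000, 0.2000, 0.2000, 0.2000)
D > A > C > B

Key insight: Entropy is maximized by uniform distributions and minimized by concentrated distributions.

Entropies:
  H(A) = 2.1535 bits
  H(B) = 0.8127 bits
  H(C) = 1.5005 bits
  H(D) = 2.3219 bits

Ranking: D > A > C > B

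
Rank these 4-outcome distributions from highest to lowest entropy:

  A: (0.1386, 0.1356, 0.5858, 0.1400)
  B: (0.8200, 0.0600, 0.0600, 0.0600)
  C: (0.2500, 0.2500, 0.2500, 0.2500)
C > A > B

Key insight: Entropy is maximized by uniform distributions and minimized by concentrated distributions.

- Uniform distributions have maximum entropy log₂(4) = 2.0000 bits
- The more "peaked" or concentrated a distribution, the lower its entropy

Entropies:
  H(A) = 1.6352 bits
  H(B) = 0.9654 bits
  H(C) = 2.0000 bits

Ranking: C > A > B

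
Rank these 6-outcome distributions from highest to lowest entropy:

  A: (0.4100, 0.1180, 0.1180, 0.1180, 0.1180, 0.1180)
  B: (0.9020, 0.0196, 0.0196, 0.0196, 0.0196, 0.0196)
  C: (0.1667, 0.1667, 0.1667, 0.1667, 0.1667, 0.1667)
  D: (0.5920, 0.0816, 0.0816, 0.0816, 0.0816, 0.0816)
C > A > D > B

Key insight: Entropy is maximized by uniform distributions and minimized by concentrated distributions.

Entropies:
  H(A) = 2.3464 bits
  H(B) = 0.6902 bits
  H(C) = 2.5850 bits
  H(D) = 1.9228 bits

Ranking: C > A > D > B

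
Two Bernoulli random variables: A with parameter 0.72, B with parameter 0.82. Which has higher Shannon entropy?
A

For binary distributions, entropy is maximized at p=0.5 and decreases as p moves toward 0 or 1.

H(A) = H(0.72) = 0.8555 bits
H(B) = H(0.82) = 0.6801 bits

Distribution A (p=0.72) is closer to uniform (p=0.5), so it has higher entropy.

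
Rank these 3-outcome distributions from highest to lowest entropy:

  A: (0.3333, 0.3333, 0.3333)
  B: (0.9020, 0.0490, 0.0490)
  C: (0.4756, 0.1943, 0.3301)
A > C > B

Key insight: Entropy is maximized by uniform distributions and minimized by concentrated distributions.

- Uniform distributions have maximum entropy log₂(3) = 1.5850 bits
- The more "peaked" or concentrated a distribution, the lower its entropy

Entropies:
  H(A) = 1.5850 bits
  H(B) = 0.5606 bits
  H(C) = 1.4970 bits

Ranking: A > C > B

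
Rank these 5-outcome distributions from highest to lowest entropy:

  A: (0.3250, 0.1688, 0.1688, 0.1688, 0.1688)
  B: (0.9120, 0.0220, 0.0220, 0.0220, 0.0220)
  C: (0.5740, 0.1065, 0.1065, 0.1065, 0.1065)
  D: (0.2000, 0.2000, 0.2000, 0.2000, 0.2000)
D > A > C > B

Key insight: Entropy is maximized by uniform distributions and minimized by concentrated distributions.

Entropies:
  H(A) = 2.2597 bits
  H(B) = 0.6058 bits
  H(C) = 1.8361 bits
  H(D) = 2.3219 bits

Ranking: D > A > C > B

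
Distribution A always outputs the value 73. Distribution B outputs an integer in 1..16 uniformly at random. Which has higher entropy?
B

A is deterministic, so H(A) = 0. B is uniform over 16 outcomes, so H(B) = log₂(16) = 4.000 bits. Any distribution with genuine randomness has higher entropy than a deterministic one.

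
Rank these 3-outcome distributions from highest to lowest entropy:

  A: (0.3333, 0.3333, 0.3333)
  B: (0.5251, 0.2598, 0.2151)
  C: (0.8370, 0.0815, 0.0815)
A > B > C

Key insight: Entropy is maximized by uniform distributions and minimized by concentrated distributions.

- Uniform distributions have maximum entropy log₂(3) = 1.5850 bits
- The more "peaked" or concentrated a distribution, the lower its entropy

Entropies:
  H(A) = 1.5850 bits
  H(B) = 1.4701 bits
  H(C) = 0.8044 bits

Ranking: A > B > C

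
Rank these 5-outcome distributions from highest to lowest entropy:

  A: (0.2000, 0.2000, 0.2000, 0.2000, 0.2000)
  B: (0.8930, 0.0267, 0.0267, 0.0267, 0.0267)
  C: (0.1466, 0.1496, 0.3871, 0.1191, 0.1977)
A > C > B

Key insight: Entropy is maximized by uniform distributions and minimized by concentrated distributions.

- Uniform distributions have maximum entropy log₂(5) = 2.3219 bits
- The more "peaked" or concentrated a distribution, the lower its entropy

Entropies:
  H(A) = 2.3219 bits
  H(B) = 0.7048 bits
  H(C) = 2.1740 bits

Ranking: A > C > B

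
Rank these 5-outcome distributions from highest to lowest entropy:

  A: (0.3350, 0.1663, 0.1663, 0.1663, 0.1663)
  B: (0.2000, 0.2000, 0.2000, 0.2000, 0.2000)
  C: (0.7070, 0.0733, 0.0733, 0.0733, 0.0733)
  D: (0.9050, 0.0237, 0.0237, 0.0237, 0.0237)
B > A > C > D

Key insight: Entropy is maximized by uniform distributions and minimized by concentrated distributions.

Entropies:
  H(A) = 2.2500 bits
  H(B) = 2.3219 bits
  H(C) = 1.4586 bits
  H(D) = 0.6429 bits

Ranking: B > A > C > D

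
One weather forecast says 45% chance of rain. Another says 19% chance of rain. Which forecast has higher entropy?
45% forecast

Treat each forecast as a Bernoulli distribution. Binary entropy is maximized at p=0.5 and falls off symmetrically toward 0 or 1. The 45% forecast is closer to 50%, so it is more uncertain. H(45%) ≈ 0.993 bits, H(19%) ≈ 0.701 bits.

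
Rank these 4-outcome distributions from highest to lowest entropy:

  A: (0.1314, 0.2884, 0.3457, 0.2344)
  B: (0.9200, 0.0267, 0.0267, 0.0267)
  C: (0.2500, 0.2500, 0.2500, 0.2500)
C > A > B

Key insight: Entropy is maximized by uniform distributions and minimized by concentrated distributions.

- Uniform distributions have maximum entropy log₂(4) = 2.0000 bits
- The more "peaked" or concentrated a distribution, the lower its entropy

Entropies:
  H(A) = 1.9225 bits
  H(B) = 0.5290 bits
  H(C) = 2.0000 bits

Ranking: C > A > B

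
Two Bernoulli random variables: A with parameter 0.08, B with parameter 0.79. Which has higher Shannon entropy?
B

For binary distributions, entropy is maximized at p=0.5 and decreases as p moves toward 0 or 1.

H(A) = H(0.08) = 0.4022 bits
H(B) = H(0.79) = 0.7415 bits

Distribution B (p=0.79) is closer to uniform (p=0.5), so it has higher entropy.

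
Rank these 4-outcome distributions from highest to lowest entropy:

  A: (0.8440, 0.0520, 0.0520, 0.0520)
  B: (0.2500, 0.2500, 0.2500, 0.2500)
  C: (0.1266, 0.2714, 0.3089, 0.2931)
B > C > A

Key insight: Entropy is maximized by uniform distributions and minimized by concentrated distributions.

- Uniform distributions have maximum entropy log₂(4) = 2.0000 bits
- The more "peaked" or concentrated a distribution, the lower its entropy

Entropies:
  H(A) = 0.8719 bits
  H(B) = 2.0000 bits
  H(C) = 1.9306 bits

Ranking: B > C > A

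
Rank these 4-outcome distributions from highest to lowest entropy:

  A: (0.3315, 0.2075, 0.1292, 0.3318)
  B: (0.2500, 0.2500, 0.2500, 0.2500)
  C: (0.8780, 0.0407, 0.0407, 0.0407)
B > A > C

Key insight: Entropy is maximized by uniform distributions and minimized by concentrated distributions.

- Uniform distributions have maximum entropy log₂(4) = 2.0000 bits
- The more "peaked" or concentrated a distribution, the lower its entropy

Entropies:
  H(A) = 1.9083 bits
  H(B) = 2.0000 bits
  H(C) = 0.7284 bits

Ranking: B > A > C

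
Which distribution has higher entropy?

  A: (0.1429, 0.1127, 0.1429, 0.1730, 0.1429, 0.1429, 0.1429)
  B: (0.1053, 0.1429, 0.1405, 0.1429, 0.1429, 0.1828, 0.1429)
A

Both distributions are close to uniform, making this a harder comparison.

H(A) = 2.7981 bits
H(B) = 2.7921 bits

The distribution closer to uniform has higher entropy.
Answer: A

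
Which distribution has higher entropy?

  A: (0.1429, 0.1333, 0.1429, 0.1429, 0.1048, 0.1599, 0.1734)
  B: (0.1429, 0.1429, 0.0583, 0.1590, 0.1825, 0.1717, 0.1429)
A

Both distributions are close to uniform, making this a harder comparison.

H(A) = 2.7930 bits
H(B) = 2.7482 bits

The distribution closer to uniform has higher entropy.
Answer: A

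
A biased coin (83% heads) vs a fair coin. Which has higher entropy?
Fair coin

The fair coin is uniform (p=0.5), maximizing binary entropy at 1 bit. The biased coin has H(0.83) ≈ 0.658 bits — its outcome is more predictable, so its entropy is lower.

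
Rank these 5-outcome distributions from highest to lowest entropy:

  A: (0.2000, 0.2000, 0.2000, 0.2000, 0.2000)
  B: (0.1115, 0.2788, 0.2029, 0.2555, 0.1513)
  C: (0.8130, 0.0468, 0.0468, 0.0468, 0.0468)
A > B > C

Key insight: Entropy is maximized by uniform distributions and minimized by concentrated distributions.

- Uniform distributions have maximum entropy log₂(5) = 2.3219 bits
- The more "peaked" or concentrated a distribution, the lower its entropy

Entropies:
  H(A) = 2.3219 bits
  H(B) = 2.2487 bits
  H(C) = 1.0692 bits

Ranking: A > B > C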